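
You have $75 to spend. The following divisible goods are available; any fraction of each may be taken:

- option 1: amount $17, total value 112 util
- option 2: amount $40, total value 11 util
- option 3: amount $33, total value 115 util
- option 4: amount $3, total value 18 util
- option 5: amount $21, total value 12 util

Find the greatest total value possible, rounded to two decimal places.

Take in order of value per unit:
- option 1 (112/17 per unit): all 17 → value 112, running total 112.00
- option 4 (18/3 per unit): all 3 → value 18, running total 130.00
- option 3 (115/33 per unit): all 33 → value 115, running total 245.00
- option 5 (12/21 per unit): all 21 → value 12, running total 257.00
- option 2 (11/40 per unit): 1 of 40 → value 1×11/40 = 0.2750, running total 257.28
Total 257.28.

257.28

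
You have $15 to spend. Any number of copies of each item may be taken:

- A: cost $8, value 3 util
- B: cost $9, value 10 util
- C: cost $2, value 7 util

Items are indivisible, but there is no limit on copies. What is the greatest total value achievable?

49 util

Best value-per-unit is C at 7/2, and filling with it alone uses cost 7×2=14. No mix of the others beats 7×7 = 49.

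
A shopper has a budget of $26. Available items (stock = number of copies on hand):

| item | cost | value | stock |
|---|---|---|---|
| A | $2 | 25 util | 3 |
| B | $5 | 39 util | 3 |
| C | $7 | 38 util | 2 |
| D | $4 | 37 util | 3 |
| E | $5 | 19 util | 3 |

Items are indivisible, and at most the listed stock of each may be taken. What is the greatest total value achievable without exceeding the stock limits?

Top feasible selections:
- 2×A + 2×B + 3×D: cost 26, value 239
- 3×A + 3×B + 1×D: cost 25, value 229
- 3×A + 2×B + 2×D: cost 24, value 227
Best: 239 util.

239 util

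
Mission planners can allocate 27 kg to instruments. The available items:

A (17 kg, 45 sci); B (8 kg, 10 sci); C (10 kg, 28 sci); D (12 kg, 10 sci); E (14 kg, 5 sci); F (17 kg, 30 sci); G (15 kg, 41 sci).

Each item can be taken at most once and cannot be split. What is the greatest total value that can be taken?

Check high-value combinations within 27 kg:
- A+C: mass 17+10=27, value 45+28=73
- C+G: mass 10+15=25, value 28+41=69
- C+F: mass 10+17=27, value 28+30=58
- A+B: mass 17+8=25, value 45+10=55
Best: 73 sci.

73 sci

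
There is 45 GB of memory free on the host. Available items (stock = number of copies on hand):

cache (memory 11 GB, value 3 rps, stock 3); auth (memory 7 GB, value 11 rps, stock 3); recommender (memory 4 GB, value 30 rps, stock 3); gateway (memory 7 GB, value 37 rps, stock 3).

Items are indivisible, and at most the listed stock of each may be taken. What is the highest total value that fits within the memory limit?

Top feasible selections:
- 1×auth + 3×recommender + 3×gateway: memory 40, value 212
- 1×cache + 3×recommender + 3×gateway: memory 44, value 204
Best: 212 rps.

212 rps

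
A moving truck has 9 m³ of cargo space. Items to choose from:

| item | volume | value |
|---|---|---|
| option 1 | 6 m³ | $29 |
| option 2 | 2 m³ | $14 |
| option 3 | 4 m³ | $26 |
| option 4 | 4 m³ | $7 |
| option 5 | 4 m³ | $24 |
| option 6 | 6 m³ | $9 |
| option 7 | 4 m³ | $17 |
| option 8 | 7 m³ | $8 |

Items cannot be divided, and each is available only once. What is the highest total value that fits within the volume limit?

Check high-value combinations within 9 m³:
- option 3+option 5: volume 4+4=8, value 26+24=50
- option 1+option 2: volume 6+2=8, value 29+14=43
- option 3+option 7: volume 4+4=8, value 26+17=43
- option 5+option 7: volume 4+4=8, value 24+17=41
- option 2+option 3: volume 2+4=6, value 14+26=40
Best: $50.

$50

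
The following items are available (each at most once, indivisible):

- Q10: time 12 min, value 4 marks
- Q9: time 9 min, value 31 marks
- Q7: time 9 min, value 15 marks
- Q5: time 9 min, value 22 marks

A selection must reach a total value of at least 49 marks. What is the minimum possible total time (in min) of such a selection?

Subsets with value ≥ 49, sorted by total time:
- Q9+Q5: time 18, value 53
- Q9+Q7+Q5: time 27, value 68
Minimum time: 18 min.

18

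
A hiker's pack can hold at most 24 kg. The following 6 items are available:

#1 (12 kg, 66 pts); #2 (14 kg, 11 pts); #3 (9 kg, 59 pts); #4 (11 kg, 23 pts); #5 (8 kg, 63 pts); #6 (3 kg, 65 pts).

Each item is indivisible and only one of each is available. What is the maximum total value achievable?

194 pts

Check high-value combinations within 24 kg:
- #1+#5+#6: weight 12+8+3=23, value 66+63+65=194
- #1+#3+#6: weight 12+9+3=24, value 66+59+65=190
- #3+#5+#6: weight 9+8+3=20, value 59+63+65=187
- #4+#5+#6: weight 11+8+3=22, value 23+63+65=151
Best: 194 pts.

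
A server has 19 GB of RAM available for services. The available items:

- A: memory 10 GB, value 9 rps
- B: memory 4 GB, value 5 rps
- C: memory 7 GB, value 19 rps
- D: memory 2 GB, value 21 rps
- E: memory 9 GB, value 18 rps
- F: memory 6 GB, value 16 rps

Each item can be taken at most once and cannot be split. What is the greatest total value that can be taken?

61 rps

Check high-value combinations within 19 GB:
- B+C+D+F: memory 4+7+2+6=19, value 5+19+21+16=61
- C+D+E: memory 7+2+9=18, value 19+21+18=58
- C+D+F: memory 7+2+6=15, value 19+21+16=56
- D+E+F: memory 2+9+6=17, value 21+18+16=55
Best: 61 rps.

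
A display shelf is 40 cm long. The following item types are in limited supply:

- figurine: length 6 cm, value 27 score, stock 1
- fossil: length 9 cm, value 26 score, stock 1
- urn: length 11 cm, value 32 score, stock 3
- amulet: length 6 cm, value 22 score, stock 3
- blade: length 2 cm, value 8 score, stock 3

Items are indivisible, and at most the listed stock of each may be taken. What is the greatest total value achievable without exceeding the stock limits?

Best selections within length 40 and stock limits:
- 1×figurine + 1×fossil + 3×amulet + 3×blade: length 39, value 143
- 1×figurine + 1×urn + 3×amulet + 2×blade: length 39, value 141
- 1×figurine + 2×urn + 1×amulet + 3×blade: length 40, value 137
Best: 143 score.

143 score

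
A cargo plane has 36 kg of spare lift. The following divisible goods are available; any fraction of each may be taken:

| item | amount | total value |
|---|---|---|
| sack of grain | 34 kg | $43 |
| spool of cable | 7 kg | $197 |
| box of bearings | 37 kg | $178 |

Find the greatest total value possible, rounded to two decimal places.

Take in order of value per unit:
- spool of cable (197/7 per unit): all 7 → value 197, running total 197.00
- box of bearings (178/37 per unit): 29 of 37 → value 29×178/37 = 139.5135, running total 336.51
Total 336.51.

336.51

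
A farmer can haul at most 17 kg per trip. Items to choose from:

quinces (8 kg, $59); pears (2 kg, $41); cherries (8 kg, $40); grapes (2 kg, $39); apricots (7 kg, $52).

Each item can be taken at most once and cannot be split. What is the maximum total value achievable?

$152

Check high-value combinations within 17 kg:
- quinces+pears+apricots: weight 8+2+7=17, value 59+41+52=152
- quinces+grapes+apricots: weight 8+2+7=17, value 59+39+52=150
- quinces+pears+grapes: weight 8+2+2=12, value 59+41+39=139
- pears+cherries+apricots: weight 2+8+7=17, value 41+40+52=133
Best: $152.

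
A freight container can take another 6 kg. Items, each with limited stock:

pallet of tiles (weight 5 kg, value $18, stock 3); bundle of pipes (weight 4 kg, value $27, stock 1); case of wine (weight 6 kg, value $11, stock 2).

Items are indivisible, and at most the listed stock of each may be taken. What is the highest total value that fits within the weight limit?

Best selections within weight 6 and stock limits:
- 1×bundle of pipes: weight 4, value 27
- 1×pallet of tiles: weight 5, value 18
- 1×case of wine: weight 6, value 11
Best: $27.

$27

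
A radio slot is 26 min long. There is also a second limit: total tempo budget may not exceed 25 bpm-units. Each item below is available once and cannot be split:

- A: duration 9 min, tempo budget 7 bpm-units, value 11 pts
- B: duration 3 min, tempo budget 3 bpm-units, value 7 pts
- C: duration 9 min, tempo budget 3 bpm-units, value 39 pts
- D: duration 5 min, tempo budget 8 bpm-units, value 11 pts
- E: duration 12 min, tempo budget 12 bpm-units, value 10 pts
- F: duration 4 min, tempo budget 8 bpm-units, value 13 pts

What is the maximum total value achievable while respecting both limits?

Feasible sets respecting both limits:
- A+B+C+F: duration 25, tempo budget 21, value 70
- B+C+D+F: duration 21, tempo budget 22, value 70
- A+B+C+D: duration 26, tempo budget 21, value 68
Best: 70 pts.

70 pts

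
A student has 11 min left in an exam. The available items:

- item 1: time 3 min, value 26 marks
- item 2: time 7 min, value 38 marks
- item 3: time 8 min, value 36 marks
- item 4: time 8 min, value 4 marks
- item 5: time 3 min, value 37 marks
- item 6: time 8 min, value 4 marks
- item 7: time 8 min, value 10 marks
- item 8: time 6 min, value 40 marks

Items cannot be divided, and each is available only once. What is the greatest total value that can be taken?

77 marks

Check high-value combinations within 11 min:
- item 5+item 8: time 3+6=9, value 37+40=77
- item 2+item 5: time 7+3=10, value 38+37=75
- item 3+item 5: time 8+3=11, value 36+37=73
- item 1+item 8: time 3+6=9, value 26+40=66
Best: 77 marks.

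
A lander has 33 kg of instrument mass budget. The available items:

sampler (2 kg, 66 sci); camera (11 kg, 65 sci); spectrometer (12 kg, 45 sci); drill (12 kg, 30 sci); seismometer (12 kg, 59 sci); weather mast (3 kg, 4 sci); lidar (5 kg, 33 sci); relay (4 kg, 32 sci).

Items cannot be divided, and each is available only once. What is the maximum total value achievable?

Check high-value combinations within 33 kg:
- sampler+camera+seismometer+weather mast+lidar: mass 2+11+12+3+5=33, value 66+65+59+4+33=227
- sampler+camera+seismometer+weather mast+relay: mass 2+11+12+3+4=32, value 66+65+59+4+32=226
- sampler+camera+seismometer+lidar: mass 2+11+12+5=30, value 66+65+59+33=223
- sampler+camera+seismometer+relay: mass 2+11+12+4=29, value 66+65+59+32=222
Best: 227 sci.

227 sci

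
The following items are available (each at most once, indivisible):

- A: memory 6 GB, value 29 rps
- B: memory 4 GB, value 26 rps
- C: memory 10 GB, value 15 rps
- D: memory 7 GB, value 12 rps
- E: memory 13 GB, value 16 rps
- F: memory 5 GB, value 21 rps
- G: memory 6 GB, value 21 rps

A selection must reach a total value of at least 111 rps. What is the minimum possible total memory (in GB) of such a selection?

Subsets with value ≥ 111, sorted by total memory:
- A+B+C+F+G: memory 31, value 112
- A+B+E+F+G: memory 34, value 113
- A+B+C+D+F+G: memory 38, value 124
- A+B+D+E+F+G: memory 41, value 125
Minimum memory: 31 GB.

31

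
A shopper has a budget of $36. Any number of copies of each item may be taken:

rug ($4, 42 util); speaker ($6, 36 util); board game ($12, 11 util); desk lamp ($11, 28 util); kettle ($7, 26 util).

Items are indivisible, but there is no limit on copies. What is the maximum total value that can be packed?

Best value-per-unit is rug at 42/4, and filling with it alone uses cost 9×4=36. No mix of the others beats 9×42 = 378.

378 util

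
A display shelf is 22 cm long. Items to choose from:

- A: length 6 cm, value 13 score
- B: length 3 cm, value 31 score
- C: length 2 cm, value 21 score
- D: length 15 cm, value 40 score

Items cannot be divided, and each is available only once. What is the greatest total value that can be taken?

92 score

This is a 0/1 knapsack; check combinations near the capacity.
- B+C+D: length 3+2+15=20, value 31+21+40=92
- B+D: length 3+15=18, value 31+40=71
- A+B+C: length 6+3+2=11, value 13+31+21=65
- C+D: length 2+15=17, value 21+40=61
Best: 92 score.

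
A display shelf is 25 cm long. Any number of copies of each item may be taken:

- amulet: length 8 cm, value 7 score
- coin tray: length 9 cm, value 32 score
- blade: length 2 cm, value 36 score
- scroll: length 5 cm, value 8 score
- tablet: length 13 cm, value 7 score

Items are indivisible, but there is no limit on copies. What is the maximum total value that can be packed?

432 score

Best value-per-unit is blade at 36/2, and filling with it alone uses length 12×2=24. No mix of the others beats 12×36 = 432.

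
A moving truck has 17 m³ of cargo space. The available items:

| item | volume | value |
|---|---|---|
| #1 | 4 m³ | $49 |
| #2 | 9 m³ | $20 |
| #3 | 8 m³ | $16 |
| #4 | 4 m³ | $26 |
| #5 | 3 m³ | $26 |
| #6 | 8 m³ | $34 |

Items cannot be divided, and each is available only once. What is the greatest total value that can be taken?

Check high-value combinations within 17 m³:
- #1+#5+#6: volume 4+3+8=15, value 49+26+34=109
- #1+#4+#6: volume 4+4+8=16, value 49+26+34=109
- #1+#4+#5: volume 4+4+3=11, value 49+26+26=101
- #1+#2+#5: volume 4+9+3=16, value 49+20+26=95
Best: $109.

$109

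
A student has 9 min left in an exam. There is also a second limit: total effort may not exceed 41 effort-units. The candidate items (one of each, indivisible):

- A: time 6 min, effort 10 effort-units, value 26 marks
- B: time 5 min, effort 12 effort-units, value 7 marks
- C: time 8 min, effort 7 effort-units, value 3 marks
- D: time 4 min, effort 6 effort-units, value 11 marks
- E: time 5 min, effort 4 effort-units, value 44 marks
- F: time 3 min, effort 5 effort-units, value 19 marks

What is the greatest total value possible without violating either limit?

Feasible sets respecting both limits:
- E+F: time 8, effort 9, value 63
- D+E: time 9, effort 10, value 55
- A+F: time 9, effort 15, value 45
- E: time 5, effort 4, value 44
Best: 63 marks.

63 marks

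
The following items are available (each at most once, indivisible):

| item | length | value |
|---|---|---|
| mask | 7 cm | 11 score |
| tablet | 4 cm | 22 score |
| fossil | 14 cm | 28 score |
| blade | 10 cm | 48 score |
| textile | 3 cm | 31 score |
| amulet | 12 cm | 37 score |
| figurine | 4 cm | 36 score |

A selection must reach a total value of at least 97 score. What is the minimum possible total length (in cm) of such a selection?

Subsets with value ≥ 97, sorted by total length:
- blade+textile+figurine: length 17, value 115
- tablet+blade+textile: length 17, value 101
Minimum length: 17 cm.

17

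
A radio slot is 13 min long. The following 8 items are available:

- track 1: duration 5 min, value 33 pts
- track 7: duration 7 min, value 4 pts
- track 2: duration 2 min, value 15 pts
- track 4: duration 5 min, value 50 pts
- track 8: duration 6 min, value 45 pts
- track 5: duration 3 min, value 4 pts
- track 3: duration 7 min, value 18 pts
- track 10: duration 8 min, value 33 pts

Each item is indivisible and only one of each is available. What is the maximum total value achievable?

110 pts

Check high-value combinations within 13 min:
- track 2+track 4+track 8: duration 2+5+6=13, value 15+50+45=110
- track 1+track 2+track 4: duration 5+2+5=12, value 33+15+50=98
- track 4+track 8: duration 5+6=11, value 50+45=95
- track 1+track 2+track 8: duration 5+2+6=13, value 33+15+45=93
- track 1+track 4+track 5: duration 5+5+3=13, value 33+50+4=87
Best: 110 pts.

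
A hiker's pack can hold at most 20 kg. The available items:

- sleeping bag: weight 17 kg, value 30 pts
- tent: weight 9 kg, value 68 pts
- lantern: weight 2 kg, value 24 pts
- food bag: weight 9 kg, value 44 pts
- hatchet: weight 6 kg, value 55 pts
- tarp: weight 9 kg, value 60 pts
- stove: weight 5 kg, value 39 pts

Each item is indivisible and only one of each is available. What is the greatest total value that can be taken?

162 pts

This is a 0/1 knapsack; check combinations near the capacity.
- tent+hatchet+stove: weight 9+6+5=20, value 68+55+39=162
- hatchet+tarp+stove: weight 6+9+5=20, value 55+60+39=154
- tent+lantern+tarp: weight 9+2+9=20, value 68+24+60=152
- tent+lantern+hatchet: weight 9+2+6=17, value 68+24+55=147
- lantern+hatchet+tarp: weight 2+6+9=17, value 24+55+60=139
Best: 162 pts.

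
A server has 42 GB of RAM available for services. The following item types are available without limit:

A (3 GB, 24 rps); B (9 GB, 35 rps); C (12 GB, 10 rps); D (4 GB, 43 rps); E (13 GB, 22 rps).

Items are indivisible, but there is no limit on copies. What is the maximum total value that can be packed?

Best value-per-unit is D at 43/4; filling with it alone gives 10×43 = 430.
Optimal mix: 2×A + 9×D → memory 42, value 435.

435 rps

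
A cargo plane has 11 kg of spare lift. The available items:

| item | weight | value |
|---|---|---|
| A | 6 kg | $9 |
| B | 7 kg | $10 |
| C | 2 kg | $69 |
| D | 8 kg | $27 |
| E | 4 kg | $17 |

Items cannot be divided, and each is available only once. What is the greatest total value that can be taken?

$96

This is a 0/1 knapsack; check combinations near the capacity.
- C+D: weight 2+8=10, value 69+27=96
- C+E: weight 2+4=6, value 69+17=86
- B+C: weight 7+2=9, value 10+69=79
- A+C: weight 6+2=8, value 9+69=78
- C: weight 2, value 69
Best: $96.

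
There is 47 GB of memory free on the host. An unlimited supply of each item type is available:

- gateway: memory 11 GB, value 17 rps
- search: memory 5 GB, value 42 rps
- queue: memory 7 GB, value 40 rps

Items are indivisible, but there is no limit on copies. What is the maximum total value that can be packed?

378 rps

Best value-per-unit is search at 42/5, and filling with it alone uses memory 9×5=45. No mix of the others beats 9×42 = 378.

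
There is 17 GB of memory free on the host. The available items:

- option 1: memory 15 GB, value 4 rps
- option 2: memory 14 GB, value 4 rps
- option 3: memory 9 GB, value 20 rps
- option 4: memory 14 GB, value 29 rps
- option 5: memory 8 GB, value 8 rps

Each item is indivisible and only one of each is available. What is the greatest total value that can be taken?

29 rps

Check high-value combinations within 17 GB:
- option 4: memory 14, value 29
- option 3+option 5: memory 9+8=17, value 20+8=28
- option 3: memory 9, value 20
Best: 29 rps.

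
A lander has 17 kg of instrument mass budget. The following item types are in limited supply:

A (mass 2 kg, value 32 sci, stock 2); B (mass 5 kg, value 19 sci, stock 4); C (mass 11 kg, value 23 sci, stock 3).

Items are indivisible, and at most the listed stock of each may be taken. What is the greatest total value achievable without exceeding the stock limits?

102 sci

Best selections within mass 17 and stock limits:
- 2×A + 2×B: mass 14, value 102
- 1×A + 3×B: mass 17, value 89
- 2×A + 1×C: mass 15, value 87
Best: 102 sci.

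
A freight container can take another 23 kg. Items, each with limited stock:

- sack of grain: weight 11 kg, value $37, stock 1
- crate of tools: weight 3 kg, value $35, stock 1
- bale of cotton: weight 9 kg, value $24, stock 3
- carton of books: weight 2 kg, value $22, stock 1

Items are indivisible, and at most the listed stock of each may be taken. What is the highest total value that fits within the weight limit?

Best selections within weight 23 and stock limits:
- 1×crate of tools + 2×bale of cotton + 1×carton of books: weight 23, value 105
- 1×sack of grain + 1×crate of tools + 1×bale of cotton: weight 23, value 96
- 1×sack of grain + 1×crate of tools + 1×carton of books: weight 16, value 94
- 1×crate of tools + 2×bale of cotton: weight 21, value 83
Best: $105.

$105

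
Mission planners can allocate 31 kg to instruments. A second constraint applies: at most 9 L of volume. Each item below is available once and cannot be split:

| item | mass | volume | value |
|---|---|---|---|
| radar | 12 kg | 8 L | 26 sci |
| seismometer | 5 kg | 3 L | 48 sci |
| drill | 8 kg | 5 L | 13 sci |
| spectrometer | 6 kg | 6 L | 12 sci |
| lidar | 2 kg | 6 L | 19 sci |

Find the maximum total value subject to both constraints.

Feasible sets respecting both limits:
- seismometer+lidar: mass 7, volume 9, value 67
- seismometer+drill: mass 13, volume 8, value 61
- seismometer+spectrometer: mass 11, volume 9, value 60
- seismometer: mass 5, volume 3, value 48
Best: 67 sci.

67 sci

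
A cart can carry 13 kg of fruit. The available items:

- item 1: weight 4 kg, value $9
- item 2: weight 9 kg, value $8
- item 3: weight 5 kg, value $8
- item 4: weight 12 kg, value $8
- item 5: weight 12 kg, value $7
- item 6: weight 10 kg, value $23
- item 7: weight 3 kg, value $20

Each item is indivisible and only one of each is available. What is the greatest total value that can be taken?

$43

Check high-value combinations within 13 kg:
- item 6+item 7: weight 10+3=13, value 23+20=43
- item 1+item 3+item 7: weight 4+5+3=12, value 9+8+20=37
- item 1+item 7: weight 4+3=7, value 9+20=29
- item 3+item 7: weight 5+3=8, value 8+20=28
Best: $43.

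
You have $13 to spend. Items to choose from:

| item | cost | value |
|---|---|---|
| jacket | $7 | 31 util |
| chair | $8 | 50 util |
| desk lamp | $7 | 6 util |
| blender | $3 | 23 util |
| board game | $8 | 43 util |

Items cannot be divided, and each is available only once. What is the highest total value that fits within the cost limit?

This is a 0/1 knapsack; check combinations near the capacity.
- chair+blender: cost 8+3=11, value 50+23=73
- blender+board game: cost 3+8=11, value 23+43=66
- jacket+blender: cost 7+3=10, value 31+23=54
- chair: cost 8, value 50
Best: 73 util.

73 util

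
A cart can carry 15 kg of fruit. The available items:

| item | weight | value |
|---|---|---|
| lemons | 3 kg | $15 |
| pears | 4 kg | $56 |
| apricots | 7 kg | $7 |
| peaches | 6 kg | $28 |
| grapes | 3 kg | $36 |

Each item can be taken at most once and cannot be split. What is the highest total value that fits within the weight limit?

$120

Check high-value combinations within 15 kg:
- pears+peaches+grapes: weight 4+6+3=13, value 56+28+36=120
- lemons+pears+grapes: weight 3+4+3=10, value 15+56+36=107
- lemons+pears+peaches: weight 3+4+6=13, value 15+56+28=99
- pears+apricots+grapes: weight 4+7+3=14, value 56+7+36=99
- pears+grapes: weight 4+3=7, value 56+36=92
Best: $120.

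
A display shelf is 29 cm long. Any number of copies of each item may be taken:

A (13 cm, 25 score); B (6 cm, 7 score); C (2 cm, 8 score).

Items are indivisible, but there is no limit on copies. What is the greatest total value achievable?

112 score

Best value-per-unit is C at 8/2, and filling with it alone uses length 14×2=28. No mix of the others beats 14×8 = 112.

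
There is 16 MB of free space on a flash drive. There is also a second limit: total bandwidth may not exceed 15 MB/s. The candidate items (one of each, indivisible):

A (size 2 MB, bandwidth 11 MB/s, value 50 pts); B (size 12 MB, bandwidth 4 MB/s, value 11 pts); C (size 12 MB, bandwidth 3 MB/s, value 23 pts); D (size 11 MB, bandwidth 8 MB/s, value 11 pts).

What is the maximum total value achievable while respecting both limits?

Feasible sets respecting both limits:
- A+C: size 14, bandwidth 14, value 73
- A+B: size 14, bandwidth 15, value 61
- A: size 2, bandwidth 11, value 50
- C: size 12, bandwidth 3, value 23
Best: 73 pts.

73 pts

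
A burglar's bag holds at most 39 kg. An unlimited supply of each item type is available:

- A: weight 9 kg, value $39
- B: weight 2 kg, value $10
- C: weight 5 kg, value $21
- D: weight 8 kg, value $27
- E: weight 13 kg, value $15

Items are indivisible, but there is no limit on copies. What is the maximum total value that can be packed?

$191

Best value-per-unit is B at 10/2; filling with it alone gives 19×10 = 190.
Optimal mix: 17×B + 1×C → weight 39, value 191.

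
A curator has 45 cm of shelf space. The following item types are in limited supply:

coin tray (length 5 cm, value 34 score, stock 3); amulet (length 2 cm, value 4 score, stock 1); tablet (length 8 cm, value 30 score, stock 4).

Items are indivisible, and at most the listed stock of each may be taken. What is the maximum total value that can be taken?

196 score

Best selections within length 45 and stock limits:
- 3×coin tray + 1×amulet + 3×tablet: length 41, value 196
- 3×coin tray + 3×tablet: length 39, value 192
Best: 196 score.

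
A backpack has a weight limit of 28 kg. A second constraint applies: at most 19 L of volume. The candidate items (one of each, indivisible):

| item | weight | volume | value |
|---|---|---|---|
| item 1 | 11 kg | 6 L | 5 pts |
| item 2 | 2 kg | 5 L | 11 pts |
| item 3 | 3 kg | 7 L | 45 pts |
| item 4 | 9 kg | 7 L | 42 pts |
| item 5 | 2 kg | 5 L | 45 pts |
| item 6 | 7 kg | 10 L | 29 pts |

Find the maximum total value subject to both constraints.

132 pts

Feasible sets respecting both limits:
- item 3+item 4+item 5: weight 14, volume 19, value 132
- item 2+item 3+item 5: weight 7, volume 17, value 101
- item 2+item 3+item 4: weight 14, volume 19, value 98
Best: 132 pts.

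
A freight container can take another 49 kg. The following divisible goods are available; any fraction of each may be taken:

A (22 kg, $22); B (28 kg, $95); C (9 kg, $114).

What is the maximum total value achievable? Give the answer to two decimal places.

Take in order of value per unit:
- C (114/9 per unit): all 9 → value 114, running total 114.00
- B (95/28 per unit): all 28 → value 95, running total 209.00
- A (22/22 per unit): 12 of 22 → value 12×22/22 = 12.0000, running total 221.00
Total 221.00.

221.00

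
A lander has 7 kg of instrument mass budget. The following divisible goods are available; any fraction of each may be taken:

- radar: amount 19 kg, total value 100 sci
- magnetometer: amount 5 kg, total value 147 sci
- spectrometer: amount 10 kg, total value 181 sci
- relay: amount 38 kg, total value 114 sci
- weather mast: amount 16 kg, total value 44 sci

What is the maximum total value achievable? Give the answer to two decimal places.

Take in order of value per unit:
- magnetometer (147/5 per unit): all 5 → value 147, running total 147.00
- spectrometer (181/10 per unit): 2 of 10 → value 2×181/10 = 36.2000, running total 183.20
Total 183.20.

183.20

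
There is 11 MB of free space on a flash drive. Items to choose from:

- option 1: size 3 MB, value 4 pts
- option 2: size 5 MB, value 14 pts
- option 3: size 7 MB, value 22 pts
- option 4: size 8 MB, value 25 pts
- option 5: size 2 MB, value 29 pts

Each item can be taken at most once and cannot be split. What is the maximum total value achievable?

54 pts

Check high-value combinations within 11 MB:
- option 4+option 5: size 8+2=10, value 25+29=54
- option 3+option 5: size 7+2=9, value 22+29=51
- option 1+option 2+option 5: size 3+5+2=10, value 4+14+29=47
- option 2+option 5: size 5+2=7, value 14+29=43
Best: 54 pts.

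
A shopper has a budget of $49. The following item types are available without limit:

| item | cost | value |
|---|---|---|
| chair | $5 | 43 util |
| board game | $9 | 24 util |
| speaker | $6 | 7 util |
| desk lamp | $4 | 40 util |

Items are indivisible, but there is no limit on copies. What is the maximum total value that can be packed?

483 util

Best value-per-unit is desk lamp at 40/4; filling with it alone gives 12×40 = 480.
Optimal mix: 1×chair + 11×desk lamp → cost 49, value 483.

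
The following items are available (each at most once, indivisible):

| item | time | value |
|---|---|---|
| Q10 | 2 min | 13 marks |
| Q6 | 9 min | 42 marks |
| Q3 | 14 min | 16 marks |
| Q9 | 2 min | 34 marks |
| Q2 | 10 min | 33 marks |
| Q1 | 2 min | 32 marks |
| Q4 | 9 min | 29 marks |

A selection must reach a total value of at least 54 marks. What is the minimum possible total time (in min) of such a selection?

Subsets with value ≥ 54, sorted by total time:
- Q9+Q1: time 4, value 66
- Q10+Q9+Q1: time 6, value 79
- Q6+Q9: time 11, value 76
- Q6+Q1: time 11, value 74
Minimum time: 4 min.

4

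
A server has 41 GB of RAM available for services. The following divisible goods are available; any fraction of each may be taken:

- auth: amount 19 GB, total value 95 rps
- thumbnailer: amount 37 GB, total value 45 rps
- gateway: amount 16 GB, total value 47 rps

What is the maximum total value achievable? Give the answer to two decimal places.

Take in order of value per unit:
- auth (95/19 per unit): all 19 → value 95, running total 95.00
- gateway (47/16 per unit): all 16 → value 47, running total 142.00
- thumbnailer (45/37 per unit): 6 of 37 → value 6×45/37 = 7.2973, running total 149.30
Total 149.30.

149.30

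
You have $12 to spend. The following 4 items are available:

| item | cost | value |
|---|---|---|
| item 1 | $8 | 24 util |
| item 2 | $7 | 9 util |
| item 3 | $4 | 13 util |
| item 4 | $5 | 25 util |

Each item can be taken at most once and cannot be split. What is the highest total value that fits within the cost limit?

38 util

Check high-value combinations within $12:
- item 3+item 4: cost 4+5=9, value 13+25=38
- item 1+item 3: cost 8+4=12, value 24+13=37
- item 2+item 4: cost 7+5=12, value 9+25=34
- item 4: cost 5, value 25
Best: 38 util.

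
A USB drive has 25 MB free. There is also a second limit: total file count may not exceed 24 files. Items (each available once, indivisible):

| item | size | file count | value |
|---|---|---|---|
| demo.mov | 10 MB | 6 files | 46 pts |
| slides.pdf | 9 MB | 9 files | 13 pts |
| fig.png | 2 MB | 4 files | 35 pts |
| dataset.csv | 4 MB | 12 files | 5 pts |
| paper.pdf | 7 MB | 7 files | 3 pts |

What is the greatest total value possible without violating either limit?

94 pts

Feasible sets respecting both limits:
- demo.mov+slides.pdf+fig.png: size 21, file count 19, value 94
- demo.mov+fig.png+dataset.csv: size 16, file count 22, value 86
- demo.mov+fig.png+paper.pdf: size 19, file count 17, value 84
- demo.mov+fig.png: size 12, file count 10, value 81
Best: 94 pts.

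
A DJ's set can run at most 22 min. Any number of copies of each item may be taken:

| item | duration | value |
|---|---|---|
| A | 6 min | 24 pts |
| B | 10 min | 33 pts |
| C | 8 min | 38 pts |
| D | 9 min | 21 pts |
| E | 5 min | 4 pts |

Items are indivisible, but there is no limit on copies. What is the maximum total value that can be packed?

Best value-per-unit is C at 38/8; filling with it alone gives 2×38 = 76.
Optimal mix: 1×A + 2×C → duration 22, value 100.

100 pts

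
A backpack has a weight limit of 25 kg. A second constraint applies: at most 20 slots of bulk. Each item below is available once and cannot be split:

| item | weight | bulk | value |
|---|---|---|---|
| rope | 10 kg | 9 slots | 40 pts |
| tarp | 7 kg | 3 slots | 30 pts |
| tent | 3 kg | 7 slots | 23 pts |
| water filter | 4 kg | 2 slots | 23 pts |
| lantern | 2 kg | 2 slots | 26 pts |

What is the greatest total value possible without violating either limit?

Feasible sets respecting both limits:
- rope+tarp+water filter+lantern: weight 23, bulk 16, value 119
- rope+tent+water filter+lantern: weight 19, bulk 20, value 112
- tarp+tent+water filter+lantern: weight 16, bulk 14, value 102
- rope+tarp+lantern: weight 19, bulk 14, value 96
Best: 119 pts.

119 pts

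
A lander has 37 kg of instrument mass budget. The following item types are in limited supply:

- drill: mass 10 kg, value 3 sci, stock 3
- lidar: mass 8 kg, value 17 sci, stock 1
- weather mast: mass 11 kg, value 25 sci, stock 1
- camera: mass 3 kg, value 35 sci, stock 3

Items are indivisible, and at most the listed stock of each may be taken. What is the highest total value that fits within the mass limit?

Top feasible selections:
- 1×lidar + 1×weather mast + 3×camera: mass 28, value 147
- 1×drill + 1×weather mast + 3×camera: mass 30, value 133
- 1×weather mast + 3×camera: mass 20, value 130
- 2×drill + 1×lidar + 3×camera: mass 37, value 128
Best: 147 sci.

147 sci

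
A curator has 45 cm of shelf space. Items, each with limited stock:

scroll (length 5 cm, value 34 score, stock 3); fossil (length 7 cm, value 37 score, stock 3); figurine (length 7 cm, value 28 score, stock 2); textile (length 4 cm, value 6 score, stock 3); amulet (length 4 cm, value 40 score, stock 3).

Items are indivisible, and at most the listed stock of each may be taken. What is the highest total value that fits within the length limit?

Best selections within length 45 and stock limits:
- 3×scroll + 2×fossil + 1×textile + 3×amulet: length 45, value 302
- 2×scroll + 3×fossil + 3×amulet: length 43, value 299
- 3×scroll + 2×fossil + 3×amulet: length 41, value 296
- 3×scroll + 3×fossil + 2×amulet: length 44, value 293
Best: 302 score.

302 score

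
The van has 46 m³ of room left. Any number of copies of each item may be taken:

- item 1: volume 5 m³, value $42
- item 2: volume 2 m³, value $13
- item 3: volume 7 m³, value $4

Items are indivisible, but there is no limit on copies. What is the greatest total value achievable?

Best value-per-unit is item 1 at 42/5, and filling with it alone uses volume 9×5=45. No mix of the others beats 9×42 = 378.

$378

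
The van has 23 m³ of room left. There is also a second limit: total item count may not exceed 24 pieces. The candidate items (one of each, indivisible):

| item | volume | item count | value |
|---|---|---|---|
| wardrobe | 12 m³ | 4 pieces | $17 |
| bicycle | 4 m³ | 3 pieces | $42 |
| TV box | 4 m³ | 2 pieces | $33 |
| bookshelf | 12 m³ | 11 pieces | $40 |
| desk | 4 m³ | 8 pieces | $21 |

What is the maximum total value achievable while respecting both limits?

Feasible sets respecting both limits:
- bicycle+TV box+bookshelf: volume 20, item count 16, value 115
- bicycle+bookshelf+desk: volume 20, item count 22, value 103
- bicycle+TV box+desk: volume 12, item count 13, value 96
Best: $115.

$115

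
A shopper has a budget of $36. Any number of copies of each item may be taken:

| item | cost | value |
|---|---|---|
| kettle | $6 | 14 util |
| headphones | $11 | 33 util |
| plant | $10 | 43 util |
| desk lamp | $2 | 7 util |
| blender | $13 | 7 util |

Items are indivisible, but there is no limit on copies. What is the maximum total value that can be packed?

Best value-per-unit is plant at 43/10; filling with it alone gives 3×43 = 129.
Optimal mix: 3×plant + 3×desk lamp → cost 36, value 150.

150 util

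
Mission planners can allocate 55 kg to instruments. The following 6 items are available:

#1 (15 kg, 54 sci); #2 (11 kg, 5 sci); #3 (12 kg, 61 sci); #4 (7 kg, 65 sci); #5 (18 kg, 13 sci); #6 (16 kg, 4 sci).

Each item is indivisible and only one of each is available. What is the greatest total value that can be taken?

193 sci

This is a 0/1 knapsack; check combinations near the capacity.
- #1+#3+#4+#5: mass 15+12+7+18=52, value 54+61+65+13=193
- #1+#2+#3+#4: mass 15+11+12+7=45, value 54+5+61+65=185
- #1+#3+#4+#6: mass 15+12+7+16=50, value 54+61+65+4=184
- #1+#3+#4: mass 15+12+7=34, value 54+61+65=180
- #2+#3+#4+#5: mass 11+12+7+18=48, value 5+61+65+13=144
Best: 193 sci.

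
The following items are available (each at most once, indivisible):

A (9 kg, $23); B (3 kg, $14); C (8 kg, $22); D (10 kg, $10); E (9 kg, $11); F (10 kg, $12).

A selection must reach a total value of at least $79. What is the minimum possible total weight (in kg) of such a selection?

Subsets with value ≥ 79, sorted by total weight:
- A+B+C+E+F: weight 39, value 82
- A+B+C+D+E: weight 39, value 80
- A+B+C+D+F: weight 40, value 81
- A+B+C+D+E+F: weight 49, value 92
Minimum weight: 39 kg.

39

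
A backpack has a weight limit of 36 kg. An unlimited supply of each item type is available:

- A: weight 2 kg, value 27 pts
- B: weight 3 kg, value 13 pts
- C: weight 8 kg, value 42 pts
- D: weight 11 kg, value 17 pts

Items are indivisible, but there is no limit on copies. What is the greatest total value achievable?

Best value-per-unit is A at 27/2, and filling with it alone uses weight 18×2=36. No mix of the others beats 18×27 = 486.

486 pts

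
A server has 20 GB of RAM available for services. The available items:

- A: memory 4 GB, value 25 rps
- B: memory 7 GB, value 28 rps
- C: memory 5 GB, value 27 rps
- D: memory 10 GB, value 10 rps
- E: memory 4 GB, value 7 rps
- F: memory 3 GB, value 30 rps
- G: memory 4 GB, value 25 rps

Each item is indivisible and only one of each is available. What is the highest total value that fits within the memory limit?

114 rps

This is a 0/1 knapsack; check combinations near the capacity.
- A+C+E+F+G: memory 4+5+4+3+4=20, value 25+27+7+30+25=114
- A+B+C+F: memory 4+7+5+3=19, value 25+28+27+30=110
- B+C+F+G: memory 7+5+3+4=19, value 28+27+30+25=110
Best: 114 rps.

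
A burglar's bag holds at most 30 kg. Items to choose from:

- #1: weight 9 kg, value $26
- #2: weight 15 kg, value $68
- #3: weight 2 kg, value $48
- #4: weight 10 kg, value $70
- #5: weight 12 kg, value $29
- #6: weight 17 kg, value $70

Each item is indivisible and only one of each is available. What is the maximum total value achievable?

Check high-value combinations within 30 kg:
- #3+#4+#6: weight 2+10+17=29, value 48+70+70=188
- #2+#3+#4: weight 15+2+10=27, value 68+48+70=186
- #3+#4+#5: weight 2+10+12=24, value 48+70+29=147
- #2+#3+#5: weight 15+2+12=29, value 68+48+29=145
- #1+#3+#4: weight 9+2+10=21, value 26+48+70=144
Best: $188.

$188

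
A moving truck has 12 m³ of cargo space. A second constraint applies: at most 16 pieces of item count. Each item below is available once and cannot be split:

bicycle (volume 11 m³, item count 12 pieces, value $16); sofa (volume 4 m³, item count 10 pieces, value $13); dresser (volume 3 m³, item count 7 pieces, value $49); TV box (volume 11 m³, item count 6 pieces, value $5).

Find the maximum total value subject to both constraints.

$49

Feasible sets respecting both limits:
- dresser: volume 3, item count 7, value 49
- bicycle: volume 11, item count 12, value 16
- sofa: volume 4, item count 10, value 13
- TV box: volume 11, item count 6, value 5
Best: $49.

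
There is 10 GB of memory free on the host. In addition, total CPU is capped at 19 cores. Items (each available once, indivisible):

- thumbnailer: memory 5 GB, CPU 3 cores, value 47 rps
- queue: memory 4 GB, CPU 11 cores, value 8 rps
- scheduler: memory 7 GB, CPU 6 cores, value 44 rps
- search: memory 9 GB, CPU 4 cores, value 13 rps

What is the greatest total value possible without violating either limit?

55 rps

Feasible sets respecting both limits:
- thumbnailer+queue: memory 9, CPU 14, value 55
- thumbnailer: memory 5, CPU 3, value 47
- scheduler: memory 7, CPU 6, value 44
Best: 55 rps.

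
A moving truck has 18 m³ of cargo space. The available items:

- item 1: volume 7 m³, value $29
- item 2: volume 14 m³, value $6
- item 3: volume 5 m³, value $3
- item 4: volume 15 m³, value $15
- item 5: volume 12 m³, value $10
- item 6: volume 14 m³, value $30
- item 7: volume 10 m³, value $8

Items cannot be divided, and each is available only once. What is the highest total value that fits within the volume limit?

$37

This is a 0/1 knapsack; check combinations near the capacity.
- item 1+item 7: volume 7+10=17, value 29+8=37
- item 1+item 3: volume 7+5=12, value 29+3=32
- item 6: volume 14, value 30
Best: $37.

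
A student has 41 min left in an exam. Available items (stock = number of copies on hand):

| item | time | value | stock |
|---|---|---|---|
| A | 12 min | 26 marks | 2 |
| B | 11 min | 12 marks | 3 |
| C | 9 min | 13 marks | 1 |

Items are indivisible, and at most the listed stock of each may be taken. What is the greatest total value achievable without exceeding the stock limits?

65 marks

Best selections within time 41 and stock limits:
- 2×A + 1×C: time 33, value 65
- 2×A + 1×B: time 35, value 64
Best: 65 marks.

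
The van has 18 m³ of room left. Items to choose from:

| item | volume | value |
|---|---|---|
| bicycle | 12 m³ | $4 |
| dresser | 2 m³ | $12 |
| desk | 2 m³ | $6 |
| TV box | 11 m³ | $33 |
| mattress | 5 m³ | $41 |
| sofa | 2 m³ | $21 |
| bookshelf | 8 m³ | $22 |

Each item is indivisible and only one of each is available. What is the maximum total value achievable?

$96

This is a 0/1 knapsack; check combinations near the capacity.
- dresser+mattress+sofa+bookshelf: volume 2+5+2+8=17, value 12+41+21+22=96
- TV box+mattress+sofa: volume 11+5+2=18, value 33+41+21=95
- desk+mattress+sofa+bookshelf: volume 2+5+2+8=17, value 6+41+21+22=90
- dresser+TV box+mattress: volume 2+11+5=18, value 12+33+41=86
Best: $96.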